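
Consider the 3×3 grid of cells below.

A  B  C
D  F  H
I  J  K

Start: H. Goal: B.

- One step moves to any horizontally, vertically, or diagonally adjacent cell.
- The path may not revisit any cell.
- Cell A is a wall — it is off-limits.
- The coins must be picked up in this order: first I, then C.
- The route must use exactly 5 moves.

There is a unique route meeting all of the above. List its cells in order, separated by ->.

The waypoints must appear in the order I, C, with no cell reused.
Route from H: down-left 1 to J, left 1 to I, up-right 2 to C, left 1 to B — 5 moves in all.
Check: order respected (I at step 2, C at step 4); 5 moves as required.

H -> J -> I -> F -> C -> B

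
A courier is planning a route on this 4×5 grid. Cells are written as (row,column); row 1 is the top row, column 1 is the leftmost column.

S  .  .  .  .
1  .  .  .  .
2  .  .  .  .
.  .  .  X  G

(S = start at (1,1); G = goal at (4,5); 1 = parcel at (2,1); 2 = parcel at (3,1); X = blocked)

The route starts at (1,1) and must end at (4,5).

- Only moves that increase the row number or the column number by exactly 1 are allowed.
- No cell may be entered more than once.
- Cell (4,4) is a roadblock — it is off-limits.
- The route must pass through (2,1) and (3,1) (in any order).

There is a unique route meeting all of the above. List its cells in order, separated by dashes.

Moves only go right or down, so the column and row indices never decrease.
Route from (1,1): down 2 to (3,1), right 4 to (3,5), down 1 to (4,5) — 7 moves in all.
Check: all required cells visited.

(1,1) - (2,1) - (3,1) - (3,2) - (3,3) - (3,4) - (3,5) - (4,5)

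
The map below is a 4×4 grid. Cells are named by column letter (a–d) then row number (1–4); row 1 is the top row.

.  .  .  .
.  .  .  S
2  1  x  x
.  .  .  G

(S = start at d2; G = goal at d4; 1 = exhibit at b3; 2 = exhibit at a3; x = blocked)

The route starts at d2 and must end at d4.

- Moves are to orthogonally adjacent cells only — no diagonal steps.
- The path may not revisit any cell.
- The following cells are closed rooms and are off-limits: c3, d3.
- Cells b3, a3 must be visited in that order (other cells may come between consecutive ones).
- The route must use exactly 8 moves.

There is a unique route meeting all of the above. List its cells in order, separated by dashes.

The waypoints must appear in the order b3, a3, with no cell reused.
Route from d2: 2× left (reaching b2), down to b3, left to a3, down to a4, 3× right (reaching d4) — 8 moves in all.
Check: order respected (1 at step 3, 2 at step 4); 8 moves as required.

d2 - c2 - b2 - b3 - a3 - a4 - b4 - c4 - d4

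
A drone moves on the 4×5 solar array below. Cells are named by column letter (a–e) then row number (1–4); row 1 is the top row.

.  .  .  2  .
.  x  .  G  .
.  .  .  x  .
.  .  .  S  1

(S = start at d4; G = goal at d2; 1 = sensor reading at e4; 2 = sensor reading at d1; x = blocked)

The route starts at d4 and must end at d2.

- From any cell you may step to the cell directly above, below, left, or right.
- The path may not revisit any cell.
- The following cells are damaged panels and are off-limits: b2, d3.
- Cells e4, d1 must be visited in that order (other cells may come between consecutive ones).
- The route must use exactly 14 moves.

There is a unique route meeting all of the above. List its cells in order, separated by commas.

d4, e4, e3, e2, e1, d1, c1, b1, a1, a2, a3, b3, c3, c2, d2

The waypoints must appear in the order e4, d1, with no cell reused.
Route from d4: right 1 to e4, up 3 to e1, left 4 to a1, down 2 to a3, right 2 to c3, up 1 to c2, right 1 to d2 — 14 moves in all.
Check: order respected (1 at step 1, 2 at step 5); 14 moves as required.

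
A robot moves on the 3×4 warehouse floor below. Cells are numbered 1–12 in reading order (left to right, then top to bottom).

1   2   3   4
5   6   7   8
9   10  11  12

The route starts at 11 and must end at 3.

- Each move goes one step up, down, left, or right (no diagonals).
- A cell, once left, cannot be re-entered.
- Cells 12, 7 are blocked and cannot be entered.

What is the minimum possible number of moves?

4

The Manhattan distance from 11 to 3 is |3−1| + |3−3| = 2, so at least 2 moves are needed.
That bound ignores the blocked cells. Measuring each leg by the fewest moves that actually steer around them (11→3: 4) raises the lower bound to 4.
A route of 4 moves exists: 11 → 10 → 6 → 2 → 3.
Since 4 matches that lower bound, it is optimal.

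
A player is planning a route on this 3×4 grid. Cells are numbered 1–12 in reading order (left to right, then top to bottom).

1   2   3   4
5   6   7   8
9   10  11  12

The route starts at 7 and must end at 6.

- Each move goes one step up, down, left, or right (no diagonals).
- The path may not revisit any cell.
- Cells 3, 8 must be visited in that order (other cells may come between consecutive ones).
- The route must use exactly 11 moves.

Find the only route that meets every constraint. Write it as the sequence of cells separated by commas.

7, 3, 4, 8, 12, 11, 10, 9, 5, 1, 2, 6

The waypoints must appear in the order 3, 8, with no cell reused.
Route from 7: up to 3, right to 4, 2× down (reaching 12), 3× left (reaching 9), 2× up (reaching 1), right to 2, down to 6 — 11 moves in all.
Check: order respected (3 at step 1, 8 at step 3); 11 moves as required.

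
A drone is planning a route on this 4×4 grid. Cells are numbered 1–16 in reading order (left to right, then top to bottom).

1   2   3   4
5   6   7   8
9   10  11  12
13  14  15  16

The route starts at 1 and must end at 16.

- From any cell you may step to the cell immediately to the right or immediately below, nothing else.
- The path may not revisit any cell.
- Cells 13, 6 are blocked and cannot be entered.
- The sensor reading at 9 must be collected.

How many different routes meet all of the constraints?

3

A right/down-only route from 1 to 16 makes exactly 3 down-moves and 3 right-moves in some order.
With no other constraints that would be C(6,3) = 20 routes.
Split at 9 and multiply the segment counts (each segment already excludes blocked cells): 1→9: 1; 9→16: 3; product = 3.
That gives 3 routes.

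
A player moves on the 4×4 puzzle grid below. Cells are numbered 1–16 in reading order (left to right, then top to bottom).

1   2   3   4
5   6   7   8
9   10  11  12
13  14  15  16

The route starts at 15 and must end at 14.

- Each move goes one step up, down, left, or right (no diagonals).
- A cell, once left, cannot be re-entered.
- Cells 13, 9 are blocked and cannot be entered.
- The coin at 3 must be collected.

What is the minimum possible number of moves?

7

Any route passes through 3 somewhere between 15 and 14. Summing Manhattan distances along the two legs (15 → 3 → 14) gives a lower bound of 3 + 4 = 7 moves.
A route of 7 moves achieves this: 15 → 11 → 7 → 3 → 2 → 6 → 10 → 14.
Since 7 matches the lower bound, it is optimal.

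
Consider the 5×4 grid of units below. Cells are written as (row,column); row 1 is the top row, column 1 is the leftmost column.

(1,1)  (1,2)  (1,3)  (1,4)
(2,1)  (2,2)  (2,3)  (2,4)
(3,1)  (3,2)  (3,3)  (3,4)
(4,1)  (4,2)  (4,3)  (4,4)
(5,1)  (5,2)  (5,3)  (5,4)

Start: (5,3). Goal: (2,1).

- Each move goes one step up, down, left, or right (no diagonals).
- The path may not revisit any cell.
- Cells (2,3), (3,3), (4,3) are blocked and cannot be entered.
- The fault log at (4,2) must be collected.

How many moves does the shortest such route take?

5

Any route passes through (4,2) somewhere between (5,3) and (2,1). Summing Manhattan distances along the two legs ((5,3) → (4,2) → (2,1)) gives a lower bound of 2 + 3 = 5 moves.
A route of 5 moves achieves this: (5,3) → (5,2) → (4,2) → (3,2) → (2,2) → (2,1).
Since 5 matches the lower bound, it is optimal.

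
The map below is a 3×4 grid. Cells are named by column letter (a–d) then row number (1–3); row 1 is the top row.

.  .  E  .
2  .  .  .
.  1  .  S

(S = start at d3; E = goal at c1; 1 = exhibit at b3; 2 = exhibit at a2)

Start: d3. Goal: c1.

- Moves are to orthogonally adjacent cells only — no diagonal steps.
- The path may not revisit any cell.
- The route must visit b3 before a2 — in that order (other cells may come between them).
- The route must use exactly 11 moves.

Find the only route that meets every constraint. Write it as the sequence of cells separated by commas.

d3, c3, b3, a3, a2, a1, b1, b2, c2, d2, d1, c1

The waypoints must appear in the order b3, a2, with no cell reused.
Route from d3: 3× left (reaching a3), 2× up (reaching a1), right to b1, down to b2, 2× right (reaching d2), up to d1, left to c1 — 11 moves in all.
Check: order respected (1 at step 2, 2 at step 4); 11 moves as required.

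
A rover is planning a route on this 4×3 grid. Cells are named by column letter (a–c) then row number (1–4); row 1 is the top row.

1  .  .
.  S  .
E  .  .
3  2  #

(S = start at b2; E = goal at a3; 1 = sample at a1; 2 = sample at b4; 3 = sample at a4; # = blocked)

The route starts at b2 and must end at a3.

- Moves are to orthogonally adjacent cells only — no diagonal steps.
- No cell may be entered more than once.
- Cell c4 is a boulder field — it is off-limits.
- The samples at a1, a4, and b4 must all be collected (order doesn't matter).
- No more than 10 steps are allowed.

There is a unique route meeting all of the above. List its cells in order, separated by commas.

b2, a2, a1, b1, c1, c2, c3, b3, b4, a4, a3

Any route must reach a1, a4, and b4 and still end at a3 within 10 moves, so the order of the required stops is forced.
Route from b2: left to a2, up to a1, 2× right (reaching c1), 2× down (reaching c3), left to b3, down to b4, left to a4, up to a3 — 10 moves in all.
Check: all required cells visited; 10 ≤ 10 moves.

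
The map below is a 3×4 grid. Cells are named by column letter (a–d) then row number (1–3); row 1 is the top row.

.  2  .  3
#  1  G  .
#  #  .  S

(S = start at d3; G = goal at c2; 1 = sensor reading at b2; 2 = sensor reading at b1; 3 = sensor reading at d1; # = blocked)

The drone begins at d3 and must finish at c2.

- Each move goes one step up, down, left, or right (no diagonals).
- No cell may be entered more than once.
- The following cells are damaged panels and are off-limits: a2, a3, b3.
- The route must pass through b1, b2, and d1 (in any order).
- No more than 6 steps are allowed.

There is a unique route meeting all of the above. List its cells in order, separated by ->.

The budget equals the shortest possible length, so every move has to be on a shortest route through the required cells.
Route from d3: 2× up (reaching d1), 2× left (reaching b1), down to b2, right to c2 — 6 moves in all.
Check: all required cells visited; 6 ≤ 6 moves.

d3 -> d2 -> d1 -> c1 -> b1 -> b2 -> c2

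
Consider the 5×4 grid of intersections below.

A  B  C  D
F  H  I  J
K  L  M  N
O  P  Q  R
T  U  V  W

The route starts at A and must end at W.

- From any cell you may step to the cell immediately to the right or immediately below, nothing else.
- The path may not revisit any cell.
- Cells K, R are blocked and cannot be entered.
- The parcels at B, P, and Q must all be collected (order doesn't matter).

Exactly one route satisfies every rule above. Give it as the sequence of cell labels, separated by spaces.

Moves only go right or down, so the column and row indices never decrease.
Route from A: right to B, 3× down (reaching P), right to Q, down to V, right to W — 7 moves in all.
Check: all required cells visited.

A B H L P Q V W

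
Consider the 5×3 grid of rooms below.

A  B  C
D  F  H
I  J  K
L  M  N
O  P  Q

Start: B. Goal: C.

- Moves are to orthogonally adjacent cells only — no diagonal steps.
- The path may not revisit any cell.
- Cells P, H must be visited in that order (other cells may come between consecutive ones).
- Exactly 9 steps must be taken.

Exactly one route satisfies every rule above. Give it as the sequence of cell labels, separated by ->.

The waypoints must appear in the order P, H, with no cell reused.
Route from B: down 4 to P, right 1 to Q, up 4 to C — 9 moves in all.
Check: order respected (P at step 4, H at step 8); 9 moves as required.

B -> F -> J -> M -> P -> Q -> N -> K -> H -> C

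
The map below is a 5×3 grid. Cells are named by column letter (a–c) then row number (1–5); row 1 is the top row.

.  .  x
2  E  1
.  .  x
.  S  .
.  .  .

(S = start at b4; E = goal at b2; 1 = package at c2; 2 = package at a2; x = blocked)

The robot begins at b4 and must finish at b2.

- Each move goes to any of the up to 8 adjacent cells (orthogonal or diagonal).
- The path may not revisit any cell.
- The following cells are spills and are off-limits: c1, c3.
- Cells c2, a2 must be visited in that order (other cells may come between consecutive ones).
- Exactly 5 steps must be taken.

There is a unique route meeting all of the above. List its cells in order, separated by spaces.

The waypoints must appear in the order c2, a2, with no cell reused.
Route from b4: up to b3, up-right to c2, up-left to b1, down-left to a2, right to b2 — 5 moves in all.
Check: order respected (1 at step 2, 2 at step 4); 5 moves as required.

b4 b3 c2 b1 a2 b2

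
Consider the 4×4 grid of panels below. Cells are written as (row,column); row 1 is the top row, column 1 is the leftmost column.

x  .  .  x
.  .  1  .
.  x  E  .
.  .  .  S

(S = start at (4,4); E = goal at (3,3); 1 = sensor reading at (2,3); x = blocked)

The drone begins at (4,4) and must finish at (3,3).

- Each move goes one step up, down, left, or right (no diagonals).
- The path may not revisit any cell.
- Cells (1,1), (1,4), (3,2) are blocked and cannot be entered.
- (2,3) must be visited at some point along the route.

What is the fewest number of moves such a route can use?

Any route passes through (2,3) somewhere between (4,4) and (3,3). Summing Manhattan distances along the two legs ((4,4) → (2,3) → (3,3)) gives a lower bound of 3 + 1 = 4 moves.
A route of 4 moves achieves this: (4,4) → (3,4) → (2,4) → (2,3) → (3,3).
Since 4 matches the lower bound, it is optimal.

4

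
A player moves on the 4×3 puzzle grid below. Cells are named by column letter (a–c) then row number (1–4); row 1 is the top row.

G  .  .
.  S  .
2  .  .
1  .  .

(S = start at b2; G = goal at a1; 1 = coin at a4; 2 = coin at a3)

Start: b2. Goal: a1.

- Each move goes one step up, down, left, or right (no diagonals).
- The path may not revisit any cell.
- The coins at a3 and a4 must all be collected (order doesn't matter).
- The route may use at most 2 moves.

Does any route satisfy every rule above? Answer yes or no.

no

Even ignoring the no-revisit rule, getting from b2 to a1, taking the cheapest ordering b2 → a4 → a3 → a1 needs at least 3 + 1 + 2 = 6 moves (Manhattan distance per leg), which exceeds the 2-move limit.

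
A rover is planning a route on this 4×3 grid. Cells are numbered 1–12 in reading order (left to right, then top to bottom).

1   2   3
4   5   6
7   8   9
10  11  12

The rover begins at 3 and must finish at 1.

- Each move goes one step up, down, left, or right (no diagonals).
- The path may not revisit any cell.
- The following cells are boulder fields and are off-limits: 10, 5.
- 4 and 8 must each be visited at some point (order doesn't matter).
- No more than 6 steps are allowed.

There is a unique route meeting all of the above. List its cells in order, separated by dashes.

3 - 6 - 9 - 8 - 7 - 4 - 1

Any route must reach 4 and 8 and still end at 1 within 6 moves, so the order of the required stops is forced.
Route from 3: 2× down (reaching 9), 2× left (reaching 7), 2× up (reaching 1) — 6 moves in all.
Check: all required cells visited; 6 ≤ 6 moves.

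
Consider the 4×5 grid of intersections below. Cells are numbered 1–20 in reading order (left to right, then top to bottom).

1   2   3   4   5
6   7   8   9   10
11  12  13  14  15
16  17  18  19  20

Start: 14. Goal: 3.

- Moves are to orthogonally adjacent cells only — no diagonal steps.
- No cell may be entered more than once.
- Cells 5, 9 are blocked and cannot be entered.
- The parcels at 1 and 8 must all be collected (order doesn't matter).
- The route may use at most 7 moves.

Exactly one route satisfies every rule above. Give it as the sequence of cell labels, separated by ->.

14 -> 13 -> 8 -> 7 -> 6 -> 1 -> 2 -> 3

The budget equals the shortest possible length, so every move has to be on a shortest route through the required cells.
Route from 14: left 1 to 13, up 1 to 8, left 2 to 6, up 1 to 1, right 2 to 3 — 7 moves in all.
Check: all required cells visited; 7 ≤ 7 moves.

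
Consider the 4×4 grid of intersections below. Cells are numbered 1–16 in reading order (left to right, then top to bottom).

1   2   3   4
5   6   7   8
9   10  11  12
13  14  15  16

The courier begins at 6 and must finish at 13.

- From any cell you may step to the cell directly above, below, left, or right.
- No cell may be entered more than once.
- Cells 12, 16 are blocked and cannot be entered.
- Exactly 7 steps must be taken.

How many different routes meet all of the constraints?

Need simple routes of exactly 7 moves from 6 to 13 (Manhattan distance 3, so 2 moves are spent on a detour and 2 undoing it).
Enumerating: 6 2 1 5 9 10 14 13 | 6 2 3 7 11 15 14 13 | 6 2 3 7 11 10 14 13 | 6 2 3 7 11 10 9 13 | 6 5 9 10 11 15 14 13 | 6 7 3 2 1 5 9 13 | 6 7 11 15 14 10 9 13.
That gives 7 routes.

7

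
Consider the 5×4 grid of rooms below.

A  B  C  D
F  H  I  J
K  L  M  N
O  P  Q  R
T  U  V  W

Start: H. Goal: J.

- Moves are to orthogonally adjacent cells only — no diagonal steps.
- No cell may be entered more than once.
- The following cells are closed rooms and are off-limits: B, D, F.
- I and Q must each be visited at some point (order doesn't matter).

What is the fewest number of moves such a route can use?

Any route passes through I and Q in some order between H and J. Summing Manhattan distances along each leg and taking the cheapest ordering (H → I → Q → J) gives a lower bound of 1 + 2 + 3 = 6 moves.
A route of 6 moves achieves this: H → L → P → Q → M → I → J.
Since 6 matches the lower bound, it is optimal.

6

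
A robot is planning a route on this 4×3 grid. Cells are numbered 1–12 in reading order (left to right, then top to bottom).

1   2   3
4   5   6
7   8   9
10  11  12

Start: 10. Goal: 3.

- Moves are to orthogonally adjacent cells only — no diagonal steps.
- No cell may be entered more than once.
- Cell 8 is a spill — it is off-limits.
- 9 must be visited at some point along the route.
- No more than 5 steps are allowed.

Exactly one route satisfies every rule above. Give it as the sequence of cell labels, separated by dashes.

10 - 11 - 12 - 9 - 6 - 3

Any route must reach 9 and still end at 3 within 5 moves, so the order of the required stops is forced.
Route from 10: 2× right (reaching 12), 3× up (reaching 3) — 5 moves in all.
Check: all required cells visited; 5 ≤ 5 moves.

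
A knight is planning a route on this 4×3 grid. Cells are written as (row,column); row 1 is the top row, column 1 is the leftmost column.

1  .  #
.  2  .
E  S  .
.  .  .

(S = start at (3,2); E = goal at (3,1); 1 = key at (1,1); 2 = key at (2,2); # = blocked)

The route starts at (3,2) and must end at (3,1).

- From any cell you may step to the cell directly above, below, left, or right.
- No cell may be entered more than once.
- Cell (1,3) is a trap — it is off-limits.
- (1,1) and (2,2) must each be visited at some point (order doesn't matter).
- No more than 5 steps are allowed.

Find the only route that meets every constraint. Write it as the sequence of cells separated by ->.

(3,2) -> (2,2) -> (1,2) -> (1,1) -> (2,1) -> (3,1)

The 5-move cap with required stops at (1,1), (2,2) leaves no slack for detours.
Route from (3,2): 2× up (reaching (1,2)), left to (1,1), 2× down (reaching (3,1)) — 5 moves in all.
Check: all required cells visited; 5 ≤ 5 moves.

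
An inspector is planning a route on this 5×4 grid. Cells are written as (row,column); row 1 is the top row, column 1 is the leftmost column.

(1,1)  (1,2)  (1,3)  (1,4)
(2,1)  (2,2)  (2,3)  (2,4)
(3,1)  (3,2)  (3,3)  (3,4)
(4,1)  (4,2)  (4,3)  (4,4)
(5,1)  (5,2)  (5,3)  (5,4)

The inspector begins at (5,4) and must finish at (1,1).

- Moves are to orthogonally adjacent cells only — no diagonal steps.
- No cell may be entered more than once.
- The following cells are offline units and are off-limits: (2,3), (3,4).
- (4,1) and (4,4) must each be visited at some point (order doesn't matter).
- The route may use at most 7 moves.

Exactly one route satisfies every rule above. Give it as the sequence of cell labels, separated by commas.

(5,4), (4,4), (4,3), (4,2), (4,1), (3,1), (2,1), (1,1)

The 7-move cap with required stops at (4,1), (4,4) leaves no slack for detours.
Route from (5,4): up to (4,4), 3× left (reaching (4,1)), 3× up (reaching (1,1)) — 7 moves in all.
Check: all required cells visited; 7 ≤ 7 moves.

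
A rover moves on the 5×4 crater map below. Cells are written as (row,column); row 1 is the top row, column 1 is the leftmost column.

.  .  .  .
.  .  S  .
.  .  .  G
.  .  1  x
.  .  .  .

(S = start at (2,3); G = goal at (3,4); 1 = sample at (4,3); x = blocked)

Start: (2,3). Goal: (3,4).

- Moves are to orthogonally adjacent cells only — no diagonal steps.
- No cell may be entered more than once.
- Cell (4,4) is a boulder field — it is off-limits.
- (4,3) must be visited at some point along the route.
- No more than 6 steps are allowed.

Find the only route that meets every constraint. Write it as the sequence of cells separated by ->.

Any route must reach (4,3) and still end at (3,4) within 6 moves, so the order of the required stops is forced.
Route from (2,3): left 1 to (2,2), down 2 to (4,2), right 1 to (4,3), up 1 to (3,3), right 1 to (3,4) — 6 moves in all.
Check: all required cells visited; 6 ≤ 6 moves.

(2,3) -> (2,2) -> (3,2) -> (4,2) -> (4,3) -> (3,3) -> (3,4)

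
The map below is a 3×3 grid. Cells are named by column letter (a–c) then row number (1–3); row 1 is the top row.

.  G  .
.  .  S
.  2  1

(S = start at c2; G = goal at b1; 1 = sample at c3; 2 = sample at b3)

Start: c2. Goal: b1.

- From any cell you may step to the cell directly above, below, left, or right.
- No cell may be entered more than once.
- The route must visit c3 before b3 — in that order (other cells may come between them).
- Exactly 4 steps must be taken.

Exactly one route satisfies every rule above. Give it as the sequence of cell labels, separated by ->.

c2 -> c3 -> b3 -> b2 -> b1

The waypoints must appear in the order c3, b3, with no cell reused.
Route from c2: down 1 to c3, left 1 to b3, up 2 to b1 — 4 moves in all.
Check: order respected (1 at step 1, 2 at step 2); 4 moves as required.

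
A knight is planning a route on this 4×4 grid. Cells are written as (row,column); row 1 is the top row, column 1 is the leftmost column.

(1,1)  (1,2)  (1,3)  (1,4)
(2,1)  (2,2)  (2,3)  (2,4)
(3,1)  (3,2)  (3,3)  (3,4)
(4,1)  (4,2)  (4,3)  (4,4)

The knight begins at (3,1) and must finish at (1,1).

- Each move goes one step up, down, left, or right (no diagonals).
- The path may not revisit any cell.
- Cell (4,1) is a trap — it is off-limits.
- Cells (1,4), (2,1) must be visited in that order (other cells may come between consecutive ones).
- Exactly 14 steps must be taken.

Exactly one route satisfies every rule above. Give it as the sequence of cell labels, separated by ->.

(3,1) -> (3,2) -> (4,2) -> (4,3) -> (4,4) -> (3,4) -> (3,3) -> (2,3) -> (2,4) -> (1,4) -> (1,3) -> (1,2) -> (2,2) -> (2,1) -> (1,1)

The waypoints must appear in the order (1,4), (2,1), with no cell reused.
Route from (3,1): right 1 to (3,2), down 1 to (4,2), right 2 to (4,4), up 1 to (3,4), left 1 to (3,3), up 1 to (2,3), right 1 to (2,4), up 1 to (1,4), left 2 to (1,2), down 1 to (2,2), left 1 to (2,1), up 1 to (1,1) — 14 moves in all.
Check: order respected ((1,4) at step 9, (2,1) at step 13); 14 moves as required.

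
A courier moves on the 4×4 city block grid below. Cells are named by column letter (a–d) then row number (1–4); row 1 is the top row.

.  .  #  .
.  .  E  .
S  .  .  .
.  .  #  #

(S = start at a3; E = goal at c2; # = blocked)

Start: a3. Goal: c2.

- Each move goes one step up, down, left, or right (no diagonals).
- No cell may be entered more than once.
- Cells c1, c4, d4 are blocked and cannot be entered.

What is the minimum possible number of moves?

3

The Manhattan distance from a3 to c2 is |3−2| + |1−3| = 3, so at least 3 moves are needed.
A route of 3 moves achieves this: a3 → a2 → b2 → c2.
Since 3 matches the lower bound, it is optimal.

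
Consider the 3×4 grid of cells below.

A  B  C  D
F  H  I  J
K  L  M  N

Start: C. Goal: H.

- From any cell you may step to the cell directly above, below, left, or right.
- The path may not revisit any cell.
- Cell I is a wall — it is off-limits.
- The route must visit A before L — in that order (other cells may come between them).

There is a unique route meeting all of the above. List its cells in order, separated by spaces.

C B A F K L H

The waypoints must appear in the order A, L, with no cell reused.
Route from C: left 2 to A, down 2 to K, right 1 to L, up 1 to H — 6 moves in all.
Check: order respected (A at step 2, L at step 5).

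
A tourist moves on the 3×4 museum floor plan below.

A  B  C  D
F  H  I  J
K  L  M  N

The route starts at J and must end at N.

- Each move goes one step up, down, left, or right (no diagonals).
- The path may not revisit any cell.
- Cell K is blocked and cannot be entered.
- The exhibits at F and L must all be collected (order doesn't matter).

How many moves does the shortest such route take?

Any route passes through F and L in some order between J and N. Summing Manhattan distances along each leg and taking the cheapest ordering (J → F → L → N) gives a lower bound of 3 + 2 + 2 = 7 moves.
The shortest route satisfying every rule uses 9 moves: J → D → C → B → A → F → H → L → M → N.
The bound of 7 isn't tight here; checking systematically, no route of length 7 through 8 satisfies every constraint, so 9 is the minimum.

9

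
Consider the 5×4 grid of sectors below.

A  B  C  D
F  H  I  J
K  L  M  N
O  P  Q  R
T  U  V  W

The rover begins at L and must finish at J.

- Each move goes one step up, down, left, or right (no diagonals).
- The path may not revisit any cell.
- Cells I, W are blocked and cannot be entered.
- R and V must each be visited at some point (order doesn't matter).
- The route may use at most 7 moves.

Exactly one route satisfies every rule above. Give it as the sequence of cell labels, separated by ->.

Any route must reach R and V and still end at J within 7 moves, so the order of the required stops is forced.
Route from L: 2× down (reaching U), right to V, up to Q, right to R, 2× up (reaching J) — 7 moves in all.
Check: all required cells visited; 7 ≤ 7 moves.

L -> P -> U -> V -> Q -> R -> N -> J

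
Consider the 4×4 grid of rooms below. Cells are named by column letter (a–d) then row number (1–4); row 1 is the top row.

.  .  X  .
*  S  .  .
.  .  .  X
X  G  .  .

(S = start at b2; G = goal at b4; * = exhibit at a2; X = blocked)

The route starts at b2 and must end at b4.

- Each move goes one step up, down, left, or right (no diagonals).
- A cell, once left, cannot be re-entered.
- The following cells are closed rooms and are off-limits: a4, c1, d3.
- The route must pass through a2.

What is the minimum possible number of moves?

Any route passes through a2 somewhere between b2 and b4. Summing Manhattan distances along the two legs (b2 → a2 → b4) gives a lower bound of 1 + 3 = 4 moves.
A route of 4 moves achieves this: b2 → a2 → a3 → b3 → b4.
Since 4 matches the lower bound, it is optimal.

4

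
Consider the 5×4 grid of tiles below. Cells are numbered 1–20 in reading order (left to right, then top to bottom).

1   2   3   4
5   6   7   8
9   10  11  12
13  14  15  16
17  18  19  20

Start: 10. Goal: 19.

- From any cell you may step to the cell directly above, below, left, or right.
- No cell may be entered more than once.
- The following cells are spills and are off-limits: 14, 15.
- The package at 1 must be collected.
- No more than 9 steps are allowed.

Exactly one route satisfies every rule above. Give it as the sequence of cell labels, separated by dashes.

Any route must reach 1 and still end at 19 within 9 moves, so the order of the required stops is forced.
Route from 10: 2× up (reaching 2), left to 1, 4× down (reaching 17), 2× right (reaching 19) — 9 moves in all.
Check: all required cells visited; 9 ≤ 9 moves.

10 - 6 - 2 - 1 - 5 - 9 - 13 - 17 - 18 - 19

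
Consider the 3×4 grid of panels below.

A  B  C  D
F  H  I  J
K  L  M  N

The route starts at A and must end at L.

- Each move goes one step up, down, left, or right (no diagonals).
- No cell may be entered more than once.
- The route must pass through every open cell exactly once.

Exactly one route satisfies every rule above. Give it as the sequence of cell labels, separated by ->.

Need to visit all 12 open cells exactly once, starting at A and ending at L.
Cell N has only two open neighbours (J and M), so the path must pass straight through it: one of those is the cell it's entered from and the other is where it exits.
Route from A: 3× right (reaching D), 2× down (reaching N), left to M, up to I, 2× left (reaching F), down to K, right to L — 11 moves in all.
Check: all 12 open cells covered.

A -> B -> C -> D -> J -> N -> M -> I -> H -> F -> K -> L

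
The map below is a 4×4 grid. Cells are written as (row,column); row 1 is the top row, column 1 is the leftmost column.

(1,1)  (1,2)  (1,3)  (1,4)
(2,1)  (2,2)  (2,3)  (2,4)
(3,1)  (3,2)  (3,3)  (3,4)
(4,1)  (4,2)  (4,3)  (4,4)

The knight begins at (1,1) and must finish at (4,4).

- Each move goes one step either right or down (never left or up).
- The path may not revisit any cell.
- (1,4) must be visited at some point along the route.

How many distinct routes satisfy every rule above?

1

A right/down-only route from (1,1) to (4,4) makes exactly 3 down-moves and 3 right-moves in some order.
With no other constraints that would be C(6,3) = 20 routes.
Split at (1,4) and multiply the segment counts: (1,1)→(1,4): 1; (1,4)→(4,4): 1; product = 1.
That gives 1 route.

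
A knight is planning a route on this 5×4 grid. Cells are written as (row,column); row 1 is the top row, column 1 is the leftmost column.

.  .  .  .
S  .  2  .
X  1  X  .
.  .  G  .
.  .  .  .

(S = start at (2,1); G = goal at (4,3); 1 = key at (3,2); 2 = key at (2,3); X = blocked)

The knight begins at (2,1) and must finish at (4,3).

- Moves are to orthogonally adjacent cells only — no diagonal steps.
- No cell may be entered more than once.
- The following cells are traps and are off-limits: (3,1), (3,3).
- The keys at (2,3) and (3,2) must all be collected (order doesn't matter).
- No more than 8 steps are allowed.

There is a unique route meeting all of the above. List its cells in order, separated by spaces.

(2,1) (1,1) (1,2) (1,3) (2,3) (2,2) (3,2) (4,2) (4,3)

The 8-move cap with required stops at (2,3), (3,2) leaves no slack for detours.
Route from (2,1): up 1 to (1,1), right 2 to (1,3), down 1 to (2,3), left 1 to (2,2), down 2 to (4,2), right 1 to (4,3) — 8 moves in all.
Check: all required cells visited; 8 ≤ 8 moves.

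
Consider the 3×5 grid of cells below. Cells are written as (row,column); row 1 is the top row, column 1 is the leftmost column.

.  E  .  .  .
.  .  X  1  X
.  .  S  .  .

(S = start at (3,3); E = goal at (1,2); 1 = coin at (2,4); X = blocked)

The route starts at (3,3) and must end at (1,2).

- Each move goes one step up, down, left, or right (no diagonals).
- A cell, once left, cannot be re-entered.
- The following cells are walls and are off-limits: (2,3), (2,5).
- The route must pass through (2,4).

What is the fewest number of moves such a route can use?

5

Any route passes through (2,4) somewhere between (3,3) and (1,2). Summing Manhattan distances along the two legs ((3,3) → (2,4) → (1,2)) gives a lower bound of 2 + 3 = 5 moves.
A route of 5 moves achieves this: (3,3) → (3,4) → (2,4) → (1,4) → (1,3) → (1,2).
Since 5 matches the lower bound, it is optimal.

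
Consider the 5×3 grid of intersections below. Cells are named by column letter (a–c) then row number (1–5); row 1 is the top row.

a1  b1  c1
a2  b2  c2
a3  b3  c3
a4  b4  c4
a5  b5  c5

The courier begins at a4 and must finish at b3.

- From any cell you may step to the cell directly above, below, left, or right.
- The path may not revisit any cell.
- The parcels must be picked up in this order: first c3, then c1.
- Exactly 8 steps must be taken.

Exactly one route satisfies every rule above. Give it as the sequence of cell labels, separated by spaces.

The waypoints must appear in the order c3, c1, with no cell reused.
Route from a4: 2× right (reaching c4), 3× up (reaching c1), left to b1, 2× down (reaching b3) — 8 moves in all.
Check: order respected (c3 at step 3, c1 at step 5); 8 moves as required.

a4 b4 c4 c3 c2 c1 b1 b2 b3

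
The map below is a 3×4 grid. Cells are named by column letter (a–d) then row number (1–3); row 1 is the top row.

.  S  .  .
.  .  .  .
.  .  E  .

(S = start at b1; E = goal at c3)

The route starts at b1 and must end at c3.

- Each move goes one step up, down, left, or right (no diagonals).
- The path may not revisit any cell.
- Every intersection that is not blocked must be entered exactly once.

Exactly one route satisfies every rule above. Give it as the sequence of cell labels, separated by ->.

Need to visit all 12 open cells exactly once, starting at b1 and ending at c3.
Cell a1 has only two open neighbours (a2 and b1), so the path must pass straight through it: one of those is the cell it's entered from and the other is where it exits.
Route from b1: left 1 to a1, down 2 to a3, right 1 to b3, up 1 to b2, right 1 to c2, up 1 to c1, right 1 to d1, down 2 to d3, left 1 to c3 — 11 moves in all.
Check: all 12 open cells covered.

b1 -> a1 -> a2 -> a3 -> b3 -> b2 -> c2 -> c1 -> d1 -> d2 -> d3 -> c3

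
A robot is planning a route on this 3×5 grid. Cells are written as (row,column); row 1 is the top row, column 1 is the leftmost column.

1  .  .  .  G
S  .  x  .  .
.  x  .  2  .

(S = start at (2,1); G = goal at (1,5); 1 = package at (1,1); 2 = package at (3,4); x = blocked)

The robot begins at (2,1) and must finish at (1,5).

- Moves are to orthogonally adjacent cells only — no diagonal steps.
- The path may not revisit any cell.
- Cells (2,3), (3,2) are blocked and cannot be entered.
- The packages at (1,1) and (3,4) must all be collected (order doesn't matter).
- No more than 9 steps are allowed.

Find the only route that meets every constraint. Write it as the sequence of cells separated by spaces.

The budget equals the shortest possible length, so every move has to be on a shortest route through the required cells.
Route from (2,1): up 1 to (1,1), right 3 to (1,4), down 2 to (3,4), right 1 to (3,5), up 2 to (1,5) — 9 moves in all.
Check: all required cells visited; 9 ≤ 9 moves.

(2,1) (1,1) (1,2) (1,3) (1,4) (2,4) (3,4) (3,5) (2,5) (1,5)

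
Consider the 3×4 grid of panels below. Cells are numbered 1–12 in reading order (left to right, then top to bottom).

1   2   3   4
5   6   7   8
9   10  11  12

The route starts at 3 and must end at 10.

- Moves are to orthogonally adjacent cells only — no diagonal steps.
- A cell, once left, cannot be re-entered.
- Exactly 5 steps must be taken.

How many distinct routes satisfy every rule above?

Need simple routes of exactly 5 moves from 3 to 10 (Manhattan distance 3, so 1 moves are spent on a detour and 1 undoing it).
Branch systematically from the start, pruning whenever the remaining move budget drops below the Manhattan distance to 10 or differs from it in parity. Grouping the completions by first move — via 7: 2; via 2: 4; via 4: 3 — and summing: 2 + 4 + 3 = 9.
That gives 9 routes.

9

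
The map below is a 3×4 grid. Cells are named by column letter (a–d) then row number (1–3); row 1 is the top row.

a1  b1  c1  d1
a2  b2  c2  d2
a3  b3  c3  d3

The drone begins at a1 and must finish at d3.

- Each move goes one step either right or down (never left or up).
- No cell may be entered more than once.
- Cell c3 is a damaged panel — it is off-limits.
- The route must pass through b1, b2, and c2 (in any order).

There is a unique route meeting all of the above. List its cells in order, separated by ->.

a1 -> b1 -> b2 -> c2 -> d2 -> d3

Moves only go right or down, so the column and row indices never decrease.
Route from a1: right to b1, down to b2, 2× right (reaching d2), down to d3 — 5 moves in all.
Check: all required cells visited.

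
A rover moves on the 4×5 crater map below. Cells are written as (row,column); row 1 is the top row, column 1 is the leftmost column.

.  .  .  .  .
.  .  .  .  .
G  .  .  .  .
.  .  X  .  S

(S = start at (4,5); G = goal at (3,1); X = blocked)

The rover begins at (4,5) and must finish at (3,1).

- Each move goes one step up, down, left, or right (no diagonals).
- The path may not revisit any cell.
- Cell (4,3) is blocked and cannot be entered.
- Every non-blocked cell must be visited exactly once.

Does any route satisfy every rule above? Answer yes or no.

no

Colour the cells like a checkerboard: each orthogonal step flips colour, so a Hamiltonian route alternates colours. Here there are 10 cells of one colour and 9 of the other, with start on the opposite colour to the goal — the counts and endpoints can't be arranged into an alternating sequence of length 19, so no Hamiltonian route exists.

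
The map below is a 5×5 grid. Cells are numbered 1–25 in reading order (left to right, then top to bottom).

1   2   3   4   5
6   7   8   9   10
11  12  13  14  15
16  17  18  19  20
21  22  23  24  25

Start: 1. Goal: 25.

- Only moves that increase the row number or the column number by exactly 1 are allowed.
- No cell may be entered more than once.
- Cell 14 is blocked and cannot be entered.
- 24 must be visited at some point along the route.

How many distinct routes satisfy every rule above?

A right/down-only route from 1 to 25 makes exactly 4 down-moves and 4 right-moves in some order.
With no other constraints that would be C(8,4) = 70 routes.
Split at 24 and multiply the segment counts (each segment already excludes blocked cells): 1→24: 25; 24→25: 1; product = 25.
That gives 25 routes.

25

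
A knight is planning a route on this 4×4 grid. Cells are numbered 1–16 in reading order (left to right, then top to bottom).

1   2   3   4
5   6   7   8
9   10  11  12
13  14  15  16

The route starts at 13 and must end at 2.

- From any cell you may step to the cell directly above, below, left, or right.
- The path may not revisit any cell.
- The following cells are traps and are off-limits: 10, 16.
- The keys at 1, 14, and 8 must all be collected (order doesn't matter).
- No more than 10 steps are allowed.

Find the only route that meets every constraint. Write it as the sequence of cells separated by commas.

Any route must reach 1, 14, and 8 and still end at 2 within 10 moves, so the order of the required stops is forced.
Route from 13: right 2 to 15, up 1 to 11, right 1 to 12, up 1 to 8, left 3 to 5, up 1 to 1, right 1 to 2 — 10 moves in all.
Check: all required cells visited; 10 ≤ 10 moves.

13, 14, 15, 11, 12, 8, 7, 6, 5, 1, 2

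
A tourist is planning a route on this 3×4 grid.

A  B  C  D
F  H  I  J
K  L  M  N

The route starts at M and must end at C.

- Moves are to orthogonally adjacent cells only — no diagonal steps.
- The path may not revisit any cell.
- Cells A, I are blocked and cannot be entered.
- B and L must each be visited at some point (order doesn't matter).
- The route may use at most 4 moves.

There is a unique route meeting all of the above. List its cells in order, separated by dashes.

M - L - H - B - C

Any route must reach B and L and still end at C within 4 moves, so the order of the required stops is forced.
Route from M: left 1 to L, up 2 to B, right 1 to C — 4 moves in all.
Check: all required cells visited; 4 ≤ 4 moves.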